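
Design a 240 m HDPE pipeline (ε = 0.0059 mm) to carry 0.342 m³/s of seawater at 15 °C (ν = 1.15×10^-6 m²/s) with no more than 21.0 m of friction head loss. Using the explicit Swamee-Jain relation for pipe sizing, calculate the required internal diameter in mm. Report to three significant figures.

Swamee-Jain (Type III): D = 0.66·[ε^1.25·(LQ²/(gh_f))^4.75 + ν·Q^9.4·(L/(gh_f))^5.2]^0.04
LQ²/(gh_f) = 0.1363; L/(gh_f) = 1.165
Term 1 = ε^1.25·(…)^4.75 = 2.25×10^-11; Term 2 = ν·Q^9.4·(…)^5.2 = 1.06×10^-10
D = 0.66·(2.25×10^-11 + 1.06×10^-10)^0.04 = 0.2654 m = 265 mm
Check: V = 6.18 m/s, Re = 1.43×10^6, f = 0.01158, h_f = 20.4 m ≈ 21.0 m ✓

D ≈ 265 mm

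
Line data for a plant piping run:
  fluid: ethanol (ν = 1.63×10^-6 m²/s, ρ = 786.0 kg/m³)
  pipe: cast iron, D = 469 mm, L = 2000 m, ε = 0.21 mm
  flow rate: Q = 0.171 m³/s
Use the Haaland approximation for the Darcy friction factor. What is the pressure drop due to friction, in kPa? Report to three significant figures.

Δp ≈ 29.3 kPa

V = 4Q/(πD²) = 4·0.171/(π·0.469²) = 0.9898 m/s
Re = VD/ν = 0.9898·0.469/1.63×10^-6 = 2.85×10^5 → turbulent
ε/D = 0.21/469 = 4.48×10^-4
Haaland: f = 0.01783
h_f = f(L/D)V²/(2g) = 0.01783·(2000/0.469)·0.9898²/(2·9.81) = 3.797 m
Δp = ρg·h_f = 786.0·9.81·3.797 = 29.28 kPa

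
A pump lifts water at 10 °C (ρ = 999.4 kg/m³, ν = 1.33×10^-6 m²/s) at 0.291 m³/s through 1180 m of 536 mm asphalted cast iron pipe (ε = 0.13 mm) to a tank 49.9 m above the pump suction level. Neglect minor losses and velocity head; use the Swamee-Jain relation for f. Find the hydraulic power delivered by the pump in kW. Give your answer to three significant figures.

V = 4Q/(πD²) = 1.290 m/s; Re = 5.20×10^5; ε/D = 2.43×10^-4; f = 0.01585
h_f = f(L/D)V²/2g = 2.958 m
Total head H = z + h_f = 49.9 + 2.958 = 52.86 m
P_hyd = ρgQH = 999.4·9.81·0.291·52.86 = 150.8 kW

P_hyd ≈ 151 kW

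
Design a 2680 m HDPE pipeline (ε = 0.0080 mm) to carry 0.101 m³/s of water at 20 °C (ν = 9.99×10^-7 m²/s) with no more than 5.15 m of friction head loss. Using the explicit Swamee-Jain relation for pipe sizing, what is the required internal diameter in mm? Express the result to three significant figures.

D ≈ 367 mm

Swamee-Jain (Type III): D = 0.66·[ε^1.25·(LQ²/(gh_f))^4.75 + ν·Q^9.4·(L/(gh_f))^5.2]^0.04
LQ²/(gh_f) = 0.5411; L/(gh_f) = 53.05
Term 1 = ε^1.25·(…)^4.75 = 2.30×10^-8; Term 2 = ν·Q^9.4·(…)^5.2 = 4.06×10^-7
D = 0.66·(2.30×10^-8 + 4.06×10^-7)^0.04 = 0.3671 m = 367 mm
Check: V = 0.954 m/s, Re = 3.51×10^5, f = 0.01424, h_f = 4.82 m ≈ 5.15 m ✓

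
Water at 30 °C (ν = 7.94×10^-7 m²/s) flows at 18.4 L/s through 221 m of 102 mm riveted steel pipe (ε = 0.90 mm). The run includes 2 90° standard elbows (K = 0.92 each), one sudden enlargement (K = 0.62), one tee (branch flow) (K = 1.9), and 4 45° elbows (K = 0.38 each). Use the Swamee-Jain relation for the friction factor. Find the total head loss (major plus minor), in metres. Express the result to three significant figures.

V = 4Q/(πD²) = 2.252 m/s; V²/2g = 0.2584 m
Re = 2.89×10^5, ε/D = 0.00882 → f = 0.03670 (Swamee-Jain)
Major: h_f = f(L/D)·V²/2g = 0.03670·2167·0.2584 = 20.55 m
Minor: ΣK = 5.88; h_m = ΣK·V²/2g = 1.520 m
Total H_L = 20.55 + 1.520 = 22.07 m

H_L ≈ 22.1 m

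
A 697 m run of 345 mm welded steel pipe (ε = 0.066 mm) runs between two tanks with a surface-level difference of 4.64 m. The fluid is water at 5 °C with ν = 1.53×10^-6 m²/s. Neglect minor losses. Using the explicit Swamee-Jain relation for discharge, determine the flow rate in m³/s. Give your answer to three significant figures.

Q ≈ 0.158 m³/s

Swamee-Jain (Type II): Q = -0.965·√(gD⁵h_f/L)·ln[ε/(3.7D) + √(3.17ν²L/(gD³h_f))]
√(gD⁵h_f/L) = √(9.81·0.345⁵·4.64/697) = 0.01787
ε/(3.7D) = 5.17×10^-5; √(3.17ν²L/(gD³h_f)) = 5.26×10^-5
Q = -0.965·0.01787·ln(1.043×10^-4) = 0.1581 m³/s
Check: V = 1.69 m/s, Re = 3.81×10^5, f = 0.01583, h_f = 4.66 m ≈ 4.64 m ✓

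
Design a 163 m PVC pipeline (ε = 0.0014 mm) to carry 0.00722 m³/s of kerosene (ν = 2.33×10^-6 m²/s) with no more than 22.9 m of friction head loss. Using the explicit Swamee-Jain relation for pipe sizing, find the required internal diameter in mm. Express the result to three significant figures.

D ≈ 57.6 mm

Swamee-Jain (Type III): D = 0.66·[ε^1.25·(LQ²/(gh_f))^4.75 + ν·Q^9.4·(L/(gh_f))^5.2]^0.04
LQ²/(gh_f) = 3.782×10^-5; L/(gh_f) = 0.7256
Term 1 = ε^1.25·(…)^4.75 = 4.75×10^-29; Term 2 = ν·Q^9.4·(…)^5.2 = 3.26×10^-27
D = 0.66·(4.75×10^-29 + 3.26×10^-27)^0.04 = 0.05759 m = 57.6 mm
Check: V = 2.77 m/s, Re = 6.85×10^4, f = 0.01948, h_f = 21.6 m ≈ 22.9 m ✓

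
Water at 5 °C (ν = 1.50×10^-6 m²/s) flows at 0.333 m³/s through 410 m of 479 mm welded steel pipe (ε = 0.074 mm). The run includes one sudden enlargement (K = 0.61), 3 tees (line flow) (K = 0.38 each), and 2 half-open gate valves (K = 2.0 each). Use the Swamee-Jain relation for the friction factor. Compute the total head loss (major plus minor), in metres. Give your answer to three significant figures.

V = 4Q/(πD²) = 1.848 m/s; V²/2g = 0.1740 m
Re = 5.90×10^5, ε/D = 1.54×10^-4 → f = 0.01483 (Swamee-Jain)
Major: h_f = f(L/D)·V²/2g = 0.01483·855.9·0.1740 = 2.210 m
Minor: ΣK = 5.75; h_m = ΣK·V²/2g = 1.001 m
Total H_L = 2.210 + 1.001 = 3.211 m

H_L ≈ 3.21 m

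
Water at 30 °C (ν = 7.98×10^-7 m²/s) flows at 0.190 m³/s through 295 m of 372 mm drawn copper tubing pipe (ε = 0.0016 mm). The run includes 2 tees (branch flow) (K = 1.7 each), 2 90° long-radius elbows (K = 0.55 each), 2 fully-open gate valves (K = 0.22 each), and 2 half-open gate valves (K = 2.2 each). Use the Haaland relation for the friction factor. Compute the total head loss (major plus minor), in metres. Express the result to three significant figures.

V = 4Q/(πD²) = 1.748 m/s; V²/2g = 0.1558 m
Re = 8.15×10^5, ε/D = 4.30×10^-6 → f = 0.01206 (Haaland)
Major: h_f = f(L/D)·V²/2g = 0.01206·793.0·0.1558 = 1.489 m
Minor: ΣK = 9.34; h_m = ΣK·V²/2g = 1.455 m
Total H_L = 1.489 + 1.455 = 2.944 m

H_L ≈ 2.94 m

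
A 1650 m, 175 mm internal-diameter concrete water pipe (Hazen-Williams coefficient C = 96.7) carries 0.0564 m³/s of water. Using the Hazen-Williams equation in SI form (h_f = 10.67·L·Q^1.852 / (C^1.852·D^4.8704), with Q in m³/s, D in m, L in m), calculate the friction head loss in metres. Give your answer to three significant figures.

h_f = 10.67·1650·0.0564^1.852 / (96.7^1.852·0.175^4.8704) = 87.64 m

h_f ≈ 87.6 m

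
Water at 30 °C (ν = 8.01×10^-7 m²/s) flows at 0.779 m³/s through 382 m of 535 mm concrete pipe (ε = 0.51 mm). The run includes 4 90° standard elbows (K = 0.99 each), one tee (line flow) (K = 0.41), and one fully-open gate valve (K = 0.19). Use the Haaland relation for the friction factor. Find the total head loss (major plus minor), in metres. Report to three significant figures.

H_L ≈ 11.3 m

V = 4Q/(πD²) = 3.465 m/s; V²/2g = 0.6120 m
Re = 2.31×10^6, ε/D = 9.53×10^-4 → f = 0.01957 (Haaland)
Major: h_f = f(L/D)·V²/2g = 0.01957·714.0·0.6120 = 8.551 m
Minor: ΣK = 4.56; h_m = ΣK·V²/2g = 2.791 m
Total H_L = 8.551 + 2.791 = 11.34 m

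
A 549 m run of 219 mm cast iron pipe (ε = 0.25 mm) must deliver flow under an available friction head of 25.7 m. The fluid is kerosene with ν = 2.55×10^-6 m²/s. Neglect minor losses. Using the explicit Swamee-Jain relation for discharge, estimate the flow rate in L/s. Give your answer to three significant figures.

Swamee-Jain (Type II): Q = -0.965·√(gD⁵h_f/L)·ln[ε/(3.7D) + √(3.17ν²L/(gD³h_f))]
√(gD⁵h_f/L) = √(9.81·0.219⁵·25.7/549) = 0.01521
ε/(3.7D) = 3.09×10^-4; √(3.17ν²L/(gD³h_f)) = 6.54×10^-5
Q = -0.965·0.01521·ln(3.739×10^-4) = 0.1158 m³/s
Check: V = 3.07 m/s, Re = 2.64×10^5, f = 0.02143, h_f = 25.9 m ≈ 25.7 m ✓

Q ≈ 116 L/s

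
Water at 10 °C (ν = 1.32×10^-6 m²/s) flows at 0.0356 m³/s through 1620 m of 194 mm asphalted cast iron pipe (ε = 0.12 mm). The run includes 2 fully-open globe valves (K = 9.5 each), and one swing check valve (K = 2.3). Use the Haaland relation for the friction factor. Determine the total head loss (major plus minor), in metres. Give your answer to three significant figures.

H_L ≈ 13.6 m

V = 4Q/(πD²) = 1.204 m/s; V²/2g = 0.07393 m
Re = 1.77×10^5, ε/D = 6.19×10^-4 → f = 0.01942 (Haaland)
Major: h_f = f(L/D)·V²/2g = 0.01942·8351·0.07393 = 11.99 m
Minor: ΣK = 21.3; h_m = ΣK·V²/2g = 1.575 m
Total H_L = 11.99 + 1.575 = 13.57 m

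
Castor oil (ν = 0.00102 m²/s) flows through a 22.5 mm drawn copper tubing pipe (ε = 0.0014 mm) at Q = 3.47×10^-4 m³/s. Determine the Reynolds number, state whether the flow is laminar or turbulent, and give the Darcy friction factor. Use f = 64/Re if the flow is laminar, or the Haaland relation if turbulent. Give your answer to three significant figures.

Re ≈ 19.3; laminar; f = 64/Re ≈ 3.32

V = 4Q/(πD²) = 0.8727 m/s
Re = VD/ν = 0.8727·0.0225/0.00102 = 19.3
Re < 2300 → laminar → f = 64/Re = 3.324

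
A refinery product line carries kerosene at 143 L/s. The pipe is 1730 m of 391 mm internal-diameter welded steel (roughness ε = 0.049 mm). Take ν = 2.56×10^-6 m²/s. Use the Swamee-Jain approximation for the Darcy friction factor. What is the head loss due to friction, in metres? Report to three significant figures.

h_f ≈ 5.38 m

V = 4Q/(πD²) = 4·0.143/(π·0.391²) = 1.191 m/s
Re = VD/ν = 1.191·0.391/2.56×10^-6 = 1.82×10^5 → turbulent
ε/D = 0.049/391 = 1.25×10^-4
Swamee-Jain: f = 0.01683
h_f = f(L/D)V²/(2g) = 0.01683·(1730/0.391)·1.191²/(2·9.81) = 5.382 m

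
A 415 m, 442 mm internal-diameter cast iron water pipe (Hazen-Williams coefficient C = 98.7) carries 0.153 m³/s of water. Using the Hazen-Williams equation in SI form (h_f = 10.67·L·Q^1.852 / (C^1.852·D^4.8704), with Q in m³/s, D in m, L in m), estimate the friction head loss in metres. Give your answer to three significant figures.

h_f = 10.67·415·0.153^1.852 / (98.7^1.852·0.442^4.8704) = 1.478 m

h_f ≈ 1.48 m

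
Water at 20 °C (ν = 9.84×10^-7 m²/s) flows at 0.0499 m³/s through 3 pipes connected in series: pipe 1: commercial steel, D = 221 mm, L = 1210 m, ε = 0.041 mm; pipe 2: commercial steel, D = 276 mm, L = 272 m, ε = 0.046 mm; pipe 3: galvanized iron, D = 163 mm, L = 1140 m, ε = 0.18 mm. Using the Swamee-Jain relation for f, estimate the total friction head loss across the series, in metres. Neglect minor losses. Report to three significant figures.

Pipe 1: V = 1.301 m/s, Re = 2.92×10^5, ε/D = 1.86×10^-4, f = 0.01624, h_1 = f(L/D)V²/2g = 7.670 m
Pipe 2: V = 0.8341 m/s, Re = 2.34×10^5, ε/D = 1.67×10^-4, f = 0.01654, h_2 = f(L/D)V²/2g = 0.5780 m
Pipe 3: V = 2.391 m/s, Re = 3.96×10^5, ε/D = 0.00110, f = 0.02095, h_3 = f(L/D)V²/2g = 42.70 m
Series → Q common, losses add: H = Σh = 50.95 m

H ≈ 50.9 m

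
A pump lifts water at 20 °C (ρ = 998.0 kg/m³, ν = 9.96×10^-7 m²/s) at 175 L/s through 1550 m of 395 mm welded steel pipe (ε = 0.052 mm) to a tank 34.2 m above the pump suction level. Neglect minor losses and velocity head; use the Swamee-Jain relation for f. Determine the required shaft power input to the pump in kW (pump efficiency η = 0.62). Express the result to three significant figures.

V = 4Q/(πD²) = 1.428 m/s; Re = 5.66×10^5; ε/D = 1.32×10^-4; f = 0.01464
h_f = f(L/D)V²/2g = 5.971 m
Total head H = z + h_f = 34.2 + 5.971 = 40.17 m
P_hyd = ρgQH = 998.0·9.81·0.175·40.17 = 68.83 kW
P_shaft = P_hyd/η = 68.83/0.62 = 111.0 kW

P_shaft ≈ 111 kW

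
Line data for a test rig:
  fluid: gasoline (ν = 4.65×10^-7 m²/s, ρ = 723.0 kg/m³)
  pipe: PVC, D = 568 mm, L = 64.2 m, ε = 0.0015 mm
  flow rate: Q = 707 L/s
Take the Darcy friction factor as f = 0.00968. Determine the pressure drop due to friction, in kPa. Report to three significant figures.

Δp ≈ 3.08 kPa

V = 4Q/(πD²) = 4·0.707/(π·0.568²) = 2.790 m/s
h_f = f(L/D)V²/(2g) = 0.009680·(64.2/0.568)·2.790²/(2·9.81) = 0.4341 m
Δp = ρg·h_f = 723.0·9.81·0.4341 = 3.079 kPa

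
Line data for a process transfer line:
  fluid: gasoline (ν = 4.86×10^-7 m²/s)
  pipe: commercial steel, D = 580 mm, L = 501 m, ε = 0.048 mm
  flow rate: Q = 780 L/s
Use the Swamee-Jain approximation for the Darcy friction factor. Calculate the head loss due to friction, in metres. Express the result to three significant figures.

V = 4Q/(πD²) = 4·0.780/(π·0.580²) = 2.952 m/s
Re = VD/ν = 2.952·0.580/4.86×10^-7 = 3.52×10^6 → turbulent
ε/D = 0.048/580 = 8.28×10^-5
Swamee-Jain: f = 0.01220
h_f = f(L/D)V²/(2g) = 0.01220·(501/0.580)·2.952²/(2·9.81) = 4.681 m

h_f ≈ 4.68 m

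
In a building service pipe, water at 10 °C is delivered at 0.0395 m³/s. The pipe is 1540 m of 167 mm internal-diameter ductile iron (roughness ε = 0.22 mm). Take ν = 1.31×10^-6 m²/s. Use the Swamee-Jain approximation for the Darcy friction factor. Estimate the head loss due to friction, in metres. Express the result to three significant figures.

h_f ≈ 34.0 m

V = 4Q/(πD²) = 4·0.0395/(π·0.167²) = 1.803 m/s
Re = VD/ν = 1.803·0.167/1.31×10^-6 = 2.30×10^5 → turbulent
ε/D = 0.22/167 = 0.00132
Swamee-Jain: f = 0.02221
h_f = f(L/D)V²/(2g) = 0.02221·(1540/0.167)·1.803²/(2·9.81) = 33.95 m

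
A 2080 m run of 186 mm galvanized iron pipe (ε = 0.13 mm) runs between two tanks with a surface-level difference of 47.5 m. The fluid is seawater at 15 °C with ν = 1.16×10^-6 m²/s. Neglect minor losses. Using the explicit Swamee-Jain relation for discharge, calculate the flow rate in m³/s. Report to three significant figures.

Swamee-Jain (Type II): Q = -0.965·√(gD⁵h_f/L)·ln[ε/(3.7D) + √(3.17ν²L/(gD³h_f))]
√(gD⁵h_f/L) = √(9.81·0.186⁵·47.5/2080) = 0.007062
ε/(3.7D) = 1.89×10^-4; √(3.17ν²L/(gD³h_f)) = 5.44×10^-5
Q = -0.965·0.007062·ln(2.433×10^-4) = 0.05671 m³/s
Check: V = 2.09 m/s, Re = 3.35×10^5, f = 0.01927, h_f = 47.8 m ≈ 47.5 m ✓

Q ≈ 0.0567 m³/s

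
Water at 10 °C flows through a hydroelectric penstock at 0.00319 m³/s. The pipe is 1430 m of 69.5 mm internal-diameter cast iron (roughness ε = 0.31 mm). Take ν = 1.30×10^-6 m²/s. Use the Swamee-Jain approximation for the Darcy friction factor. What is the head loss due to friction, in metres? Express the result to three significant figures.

h_f ≈ 23.6 m

V = 4Q/(πD²) = 4·0.00319/(π·0.0695²) = 0.8409 m/s
Re = VD/ν = 0.8409·0.0695/1.30×10^-6 = 4.50×10^4 → turbulent
ε/D = 0.31/69.5 = 0.00446
Swamee-Jain: f = 0.03185
h_f = f(L/D)V²/(2g) = 0.03185·(1430/0.0695)·0.8409²/(2·9.81) = 23.61 m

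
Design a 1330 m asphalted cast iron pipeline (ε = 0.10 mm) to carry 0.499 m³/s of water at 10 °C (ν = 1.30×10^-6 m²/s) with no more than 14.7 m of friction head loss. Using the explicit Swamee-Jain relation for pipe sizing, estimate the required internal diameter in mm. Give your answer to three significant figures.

Swamee-Jain (Type III): D = 0.66·[ε^1.25·(LQ²/(gh_f))^4.75 + ν·Q^9.4·(L/(gh_f))^5.2]^0.04
LQ²/(gh_f) = 2.296; L/(gh_f) = 9.223
Term 1 = ε^1.25·(…)^4.75 = 5.19×10^-4; Term 2 = ν·Q^9.4·(…)^5.2 = 1.97×10^-4
D = 0.66·(5.19×10^-4 + 1.97×10^-4)^0.04 = 0.4940 m = 494 mm
Check: V = 2.60 m/s, Re = 9.89×10^5, f = 0.01481, h_f = 13.8 m ≈ 14.7 m ✓

D ≈ 494 mm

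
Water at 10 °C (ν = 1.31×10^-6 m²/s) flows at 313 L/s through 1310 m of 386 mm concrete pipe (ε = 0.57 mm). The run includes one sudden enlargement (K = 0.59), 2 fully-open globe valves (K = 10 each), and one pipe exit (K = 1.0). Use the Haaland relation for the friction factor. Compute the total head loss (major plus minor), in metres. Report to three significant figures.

V = 4Q/(πD²) = 2.675 m/s; V²/2g = 0.3646 m
Re = 7.88×10^5, ε/D = 0.00148 → f = 0.02194 (Haaland)
Major: h_f = f(L/D)·V²/2g = 0.02194·3394·0.3646 = 27.15 m
Minor: ΣK = 21.6; h_m = ΣK·V²/2g = 7.873 m
Total H_L = 27.15 + 7.873 = 35.02 m

H_L ≈ 35.0 m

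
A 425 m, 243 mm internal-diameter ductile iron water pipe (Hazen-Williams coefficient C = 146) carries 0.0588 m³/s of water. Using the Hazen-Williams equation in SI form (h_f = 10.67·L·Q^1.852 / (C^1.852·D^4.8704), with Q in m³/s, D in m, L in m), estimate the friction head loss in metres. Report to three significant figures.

h_f = 10.67·425·0.0588^1.852 / (146^1.852·0.243^4.8704) = 2.298 m

h_f ≈ 2.30 m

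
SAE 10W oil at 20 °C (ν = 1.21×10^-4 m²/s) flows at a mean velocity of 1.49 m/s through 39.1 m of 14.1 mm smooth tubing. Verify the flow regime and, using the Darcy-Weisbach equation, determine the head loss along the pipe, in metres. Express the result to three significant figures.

Re = VD/ν = 1.49·0.01410/1.21×10^-4 = 174 → laminar (Re < 2300)
f = 64/Re = 0.3686
h_f = f(L/D)V²/(2g) = 0.3686·(39.1/0.01410)·1.49²/(2·9.81) = 115.7 m

h_f ≈ 116 m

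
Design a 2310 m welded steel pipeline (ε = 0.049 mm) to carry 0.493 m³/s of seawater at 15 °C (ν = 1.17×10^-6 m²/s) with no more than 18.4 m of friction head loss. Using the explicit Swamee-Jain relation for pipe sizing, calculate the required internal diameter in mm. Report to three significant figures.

D ≈ 512 mm

Swamee-Jain (Type III): D = 0.66·[ε^1.25·(LQ²/(gh_f))^4.75 + ν·Q^9.4·(L/(gh_f))^5.2]^0.04
LQ²/(gh_f) = 3.110; L/(gh_f) = 12.80
Term 1 = ε^1.25·(…)^4.75 = 8.99×10^-4; Term 2 = ν·Q^9.4·(…)^5.2 = 8.67×10^-4
D = 0.66·(8.99×10^-4 + 8.67×10^-4)^0.04 = 0.5122 m = 512 mm
Check: V = 2.39 m/s, Re = 1.05×10^6, f = 0.01339, h_f = 17.6 m ≈ 18.4 m ✓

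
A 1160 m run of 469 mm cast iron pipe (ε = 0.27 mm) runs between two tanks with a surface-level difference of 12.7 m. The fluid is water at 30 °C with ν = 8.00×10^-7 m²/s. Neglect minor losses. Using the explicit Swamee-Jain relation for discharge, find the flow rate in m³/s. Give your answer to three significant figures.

Swamee-Jain (Type II): Q = -0.965·√(gD⁵h_f/L)·ln[ε/(3.7D) + √(3.17ν²L/(gD³h_f))]
√(gD⁵h_f/L) = √(9.81·0.469⁵·12.7/1160) = 0.04937
ε/(3.7D) = 1.56×10^-4; √(3.17ν²L/(gD³h_f)) = 1.35×10^-5
Q = -0.965·0.04937·ln(1.691×10^-4) = 0.4137 m³/s
Check: V = 2.39 m/s, Re = 1.40×10^6, f = 0.01765, h_f = 12.8 m ≈ 12.7 m ✓

Q ≈ 0.414 m³/s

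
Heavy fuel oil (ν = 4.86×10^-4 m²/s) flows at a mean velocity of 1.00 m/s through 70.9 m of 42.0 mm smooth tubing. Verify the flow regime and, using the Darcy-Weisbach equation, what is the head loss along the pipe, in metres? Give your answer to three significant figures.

Re = VD/ν = 1.00·0.04200/4.86×10^-4 = 86.4 → laminar (Re < 2300)
f = 64/Re = 0.7406
h_f = f(L/D)V²/(2g) = 0.7406·(70.9/0.04200)·1.00²/(2·9.81) = 63.72 m

h_f ≈ 63.7 m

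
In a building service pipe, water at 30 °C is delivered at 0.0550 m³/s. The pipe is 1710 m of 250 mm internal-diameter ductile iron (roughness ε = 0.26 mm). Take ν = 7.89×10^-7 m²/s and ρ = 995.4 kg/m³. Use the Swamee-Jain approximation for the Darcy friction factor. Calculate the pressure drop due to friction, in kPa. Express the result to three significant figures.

V = 4Q/(πD²) = 4·0.0550/(π·0.250²) = 1.120 m/s
Re = VD/ν = 1.120·0.250/7.89×10^-7 = 3.55×10^5 → turbulent
ε/D = 0.26/250 = 0.00104
Swamee-Jain: f = 0.02077
h_f = f(L/D)V²/(2g) = 0.02077·(1710/0.250)·1.120²/(2·9.81) = 9.089 m
Δp = ρg·h_f = 995.4·9.81·9.089 = 88.75 kPa

Δp ≈ 88.8 kPa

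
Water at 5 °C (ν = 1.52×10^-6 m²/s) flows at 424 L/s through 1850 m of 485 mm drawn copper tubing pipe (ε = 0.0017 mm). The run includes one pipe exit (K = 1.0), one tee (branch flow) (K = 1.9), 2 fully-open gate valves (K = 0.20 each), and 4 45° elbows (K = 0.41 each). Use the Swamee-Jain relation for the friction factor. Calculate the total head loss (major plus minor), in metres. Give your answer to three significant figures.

V = 4Q/(πD²) = 2.295 m/s; V²/2g = 0.2685 m
Re = 7.32×10^5, ε/D = 3.51×10^-6 → f = 0.01231 (Swamee-Jain)
Major: h_f = f(L/D)·V²/2g = 0.01231·3814·0.2685 = 12.61 m
Minor: ΣK = 4.94; h_m = ΣK·V²/2g = 1.326 m
Total H_L = 12.61 + 1.326 = 13.94 m

H_L ≈ 13.9 m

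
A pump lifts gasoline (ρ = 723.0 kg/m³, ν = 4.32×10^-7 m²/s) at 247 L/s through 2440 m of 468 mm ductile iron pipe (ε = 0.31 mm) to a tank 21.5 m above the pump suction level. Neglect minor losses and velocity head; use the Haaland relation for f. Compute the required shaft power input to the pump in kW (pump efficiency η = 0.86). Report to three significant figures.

P_shaft ≈ 64.0 kW

V = 4Q/(πD²) = 1.436 m/s; Re = 1.56×10^6; ε/D = 6.62×10^-4; f = 0.01807
h_f = f(L/D)V²/2g = 9.902 m
Total head H = z + h_f = 21.5 + 9.902 = 31.40 m
P_hyd = ρgQH = 723.0·9.81·0.247·31.40 = 55.01 kW
P_shaft = P_hyd/η = 55.01/0.86 = 63.97 kW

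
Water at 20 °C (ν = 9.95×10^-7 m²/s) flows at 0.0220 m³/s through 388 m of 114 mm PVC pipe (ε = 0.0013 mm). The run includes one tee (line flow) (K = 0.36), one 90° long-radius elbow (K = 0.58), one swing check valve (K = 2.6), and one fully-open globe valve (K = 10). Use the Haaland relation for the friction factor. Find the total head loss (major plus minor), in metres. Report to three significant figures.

H_L ≈ 15.3 m

V = 4Q/(πD²) = 2.155 m/s; V²/2g = 0.2368 m
Re = 2.47×10^5, ε/D = 1.14×10^-5 → f = 0.01496 (Haaland)
Major: h_f = f(L/D)·V²/2g = 0.01496·3404·0.2368 = 12.06 m
Minor: ΣK = 13.5; h_m = ΣK·V²/2g = 3.206 m
Total H_L = 12.06 + 3.206 = 15.26 m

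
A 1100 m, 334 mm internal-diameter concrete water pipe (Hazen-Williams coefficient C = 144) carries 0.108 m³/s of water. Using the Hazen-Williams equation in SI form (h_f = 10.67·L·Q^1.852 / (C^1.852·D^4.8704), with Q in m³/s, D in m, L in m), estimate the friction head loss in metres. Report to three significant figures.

h_f = 10.67·1100·0.108^1.852 / (144^1.852·0.334^4.8704) = 3.997 m

h_f ≈ 4.00 m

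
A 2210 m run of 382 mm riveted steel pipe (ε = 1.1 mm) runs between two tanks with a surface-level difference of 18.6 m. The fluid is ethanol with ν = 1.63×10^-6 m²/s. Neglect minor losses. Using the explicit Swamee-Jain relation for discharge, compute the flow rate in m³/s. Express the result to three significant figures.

Q ≈ 0.178 m³/s

Swamee-Jain (Type II): Q = -0.965·√(gD⁵h_f/L)·ln[ε/(3.7D) + √(3.17ν²L/(gD³h_f))]
√(gD⁵h_f/L) = √(9.81·0.382⁵·18.6/2210) = 0.02592
ε/(3.7D) = 7.78×10^-4; √(3.17ν²L/(gD³h_f)) = 4.28×10^-5
Q = -0.965·0.02592·ln(8.210×10^-4) = 0.1777 m³/s
Check: V = 1.55 m/s, Re = 3.63×10^5, f = 0.02638, h_f = 18.7 m ≈ 18.6 m ✓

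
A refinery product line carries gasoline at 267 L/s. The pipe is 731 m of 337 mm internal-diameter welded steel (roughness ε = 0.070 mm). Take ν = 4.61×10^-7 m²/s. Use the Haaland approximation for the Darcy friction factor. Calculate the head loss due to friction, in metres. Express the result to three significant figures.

V = 4Q/(πD²) = 4·0.267/(π·0.337²) = 2.993 m/s
Re = VD/ν = 2.993·0.337/4.61×10^-7 = 2.19×10^6 → turbulent
ε/D = 0.070/337 = 2.08×10^-4
Haaland: f = 0.01426
h_f = f(L/D)V²/(2g) = 0.01426·(731/0.337)·2.993²/(2·9.81) = 14.13 m

h_f ≈ 14.1 m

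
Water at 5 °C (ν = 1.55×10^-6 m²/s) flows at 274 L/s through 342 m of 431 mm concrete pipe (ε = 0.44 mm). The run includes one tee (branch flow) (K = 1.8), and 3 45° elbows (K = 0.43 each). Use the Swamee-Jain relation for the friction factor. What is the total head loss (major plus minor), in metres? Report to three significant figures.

H_L ≈ 3.47 m

V = 4Q/(πD²) = 1.878 m/s; V²/2g = 0.1798 m
Re = 5.22×10^5, ε/D = 0.00102 → f = 0.02042 (Swamee-Jain)
Major: h_f = f(L/D)·V²/2g = 0.02042·793.5·0.1798 = 2.913 m
Minor: ΣK = 3.09; h_m = ΣK·V²/2g = 0.5555 m
Total H_L = 2.913 + 0.5555 = 3.468 m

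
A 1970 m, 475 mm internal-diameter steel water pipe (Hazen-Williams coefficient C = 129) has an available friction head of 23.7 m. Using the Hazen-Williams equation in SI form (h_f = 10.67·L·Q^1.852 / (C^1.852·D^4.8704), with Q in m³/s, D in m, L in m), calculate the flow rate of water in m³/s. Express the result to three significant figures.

Q ≈ 0.466 m³/s

Rearranging: Q = [h_f·C^1.852·D^4.8704 / (10.67·L)]^(1/1.852)
Q = [23.7·129^1.852·0.475^4.8704 / (10.67·1970)]^0.540 = 0.4663 m³/s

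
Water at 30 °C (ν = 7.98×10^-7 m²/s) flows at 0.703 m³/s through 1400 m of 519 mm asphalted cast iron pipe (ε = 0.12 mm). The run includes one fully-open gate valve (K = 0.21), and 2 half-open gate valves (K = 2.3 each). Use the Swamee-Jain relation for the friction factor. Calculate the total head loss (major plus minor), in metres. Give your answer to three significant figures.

V = 4Q/(πD²) = 3.323 m/s; V²/2g = 0.5628 m
Re = 2.16×10^6, ε/D = 2.31×10^-4 → f = 0.01465 (Swamee-Jain)
Major: h_f = f(L/D)·V²/2g = 0.01465·2697·0.5628 = 22.24 m
Minor: ΣK = 4.81; h_m = ΣK·V²/2g = 2.707 m
Total H_L = 22.24 + 2.707 = 24.94 m

H_L ≈ 24.9 m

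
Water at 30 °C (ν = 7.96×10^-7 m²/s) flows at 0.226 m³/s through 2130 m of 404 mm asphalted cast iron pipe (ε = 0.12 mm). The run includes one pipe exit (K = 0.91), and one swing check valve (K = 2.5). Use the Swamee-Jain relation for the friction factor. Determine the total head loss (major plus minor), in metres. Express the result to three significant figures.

H_L ≈ 13.7 m

V = 4Q/(πD²) = 1.763 m/s; V²/2g = 0.1584 m
Re = 8.95×10^5, ε/D = 2.97×10^-4 → f = 0.01581 (Swamee-Jain)
Major: h_f = f(L/D)·V²/2g = 0.01581·5272·0.1584 = 13.20 m
Minor: ΣK = 3.41; h_m = ΣK·V²/2g = 0.5402 m
Total H_L = 13.20 + 0.5402 = 13.74 m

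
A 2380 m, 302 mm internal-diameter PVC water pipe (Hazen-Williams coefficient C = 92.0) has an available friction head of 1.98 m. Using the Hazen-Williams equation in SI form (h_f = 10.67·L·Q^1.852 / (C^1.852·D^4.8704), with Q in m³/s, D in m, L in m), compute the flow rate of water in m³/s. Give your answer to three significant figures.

Q ≈ 0.0239 m³/s

Rearranging: Q = [h_f·C^1.852·D^4.8704 / (10.67·L)]^(1/1.852)
Q = [1.98·92.0^1.852·0.302^4.8704 / (10.67·2380)]^0.540 = 0.02388 m³/s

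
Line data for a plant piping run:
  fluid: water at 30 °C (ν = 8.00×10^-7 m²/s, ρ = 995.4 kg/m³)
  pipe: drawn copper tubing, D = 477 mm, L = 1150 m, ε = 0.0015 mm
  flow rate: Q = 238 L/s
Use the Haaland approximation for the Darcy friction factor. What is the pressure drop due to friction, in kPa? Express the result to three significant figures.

Δp ≈ 25.7 kPa

V = 4Q/(πD²) = 4·0.238/(π·0.477²) = 1.332 m/s
Re = VD/ν = 1.332·0.477/8.00×10^-7 = 7.94×10^5 → turbulent
ε/D = 0.0015/477 = 3.14×10^-6
Haaland: f = 0.01209
h_f = f(L/D)V²/(2g) = 0.01209·(1150/0.477)·1.332²/(2·9.81) = 2.636 m
Δp = ρg·h_f = 995.4·9.81·2.636 = 25.74 kPa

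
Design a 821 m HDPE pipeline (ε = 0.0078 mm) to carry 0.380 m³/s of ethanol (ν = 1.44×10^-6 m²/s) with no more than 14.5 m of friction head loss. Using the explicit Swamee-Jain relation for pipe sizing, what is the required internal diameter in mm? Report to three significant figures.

D ≈ 387 mm

Swamee-Jain (Type III): D = 0.66·[ε^1.25·(LQ²/(gh_f))^4.75 + ν·Q^9.4·(L/(gh_f))^5.2]^0.04
LQ²/(gh_f) = 0.8334; L/(gh_f) = 5.772
Term 1 = ε^1.25·(…)^4.75 = 1.73×10^-7; Term 2 = ν·Q^9.4·(…)^5.2 = 1.47×10^-6
D = 0.66·(1.73×10^-7 + 1.47×10^-6)^0.04 = 0.3874 m = 387 mm
Check: V = 3.22 m/s, Re = 8.67×10^5, f = 0.01233, h_f = 13.8 m ≈ 14.5 m ✓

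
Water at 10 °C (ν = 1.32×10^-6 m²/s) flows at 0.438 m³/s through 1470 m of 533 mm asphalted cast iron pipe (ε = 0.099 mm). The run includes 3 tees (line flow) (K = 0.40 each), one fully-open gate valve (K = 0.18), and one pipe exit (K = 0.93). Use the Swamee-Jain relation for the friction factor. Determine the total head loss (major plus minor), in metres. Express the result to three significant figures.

V = 4Q/(πD²) = 1.963 m/s; V²/2g = 0.1964 m
Re = 7.93×10^5, ε/D = 1.86×10^-4 → f = 0.01483 (Swamee-Jain)
Major: h_f = f(L/D)·V²/2g = 0.01483·2758·0.1964 = 8.033 m
Minor: ΣK = 2.31; h_m = ΣK·V²/2g = 0.4537 m
Total H_L = 8.033 + 0.4537 = 8.487 m

H_L ≈ 8.49 m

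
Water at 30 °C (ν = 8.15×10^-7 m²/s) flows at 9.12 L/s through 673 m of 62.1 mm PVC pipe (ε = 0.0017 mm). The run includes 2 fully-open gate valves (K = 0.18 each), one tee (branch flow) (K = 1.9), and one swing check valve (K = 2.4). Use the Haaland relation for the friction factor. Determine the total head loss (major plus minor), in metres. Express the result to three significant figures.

H_L ≈ 78.7 m

V = 4Q/(πD²) = 3.011 m/s; V²/2g = 0.4621 m
Re = 2.29×10^5, ε/D = 2.74×10^-5 → f = 0.01528 (Haaland)
Major: h_f = f(L/D)·V²/2g = 0.01528·10837·0.4621 = 76.55 m
Minor: ΣK = 4.66; h_m = ΣK·V²/2g = 2.153 m
Total H_L = 76.55 + 2.153 = 78.70 m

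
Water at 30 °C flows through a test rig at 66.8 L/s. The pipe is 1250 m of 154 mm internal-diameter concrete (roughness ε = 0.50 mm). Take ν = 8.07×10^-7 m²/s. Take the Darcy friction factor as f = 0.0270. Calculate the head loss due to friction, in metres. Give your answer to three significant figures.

V = 4Q/(πD²) = 4·0.0668/(π·0.154²) = 3.586 m/s
h_f = f(L/D)V²/(2g) = 0.02700·(1250/0.154)·3.586²/(2·9.81) = 143.7 m

h_f ≈ 144 m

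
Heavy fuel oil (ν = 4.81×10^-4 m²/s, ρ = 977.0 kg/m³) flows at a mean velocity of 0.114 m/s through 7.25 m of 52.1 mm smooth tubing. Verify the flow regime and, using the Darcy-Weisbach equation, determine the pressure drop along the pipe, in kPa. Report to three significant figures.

Re = VD/ν = 0.114·0.05210/4.81×10^-4 = 12.3 → laminar (Re < 2300)
f = 64/Re = 5.183
h_f = f(L/D)V²/(2g) = 5.183·(7.25/0.05210)·0.114²/(2·9.81) = 0.4777 m
Δp = ρg·h_f = 977.0·9.81·0.4777 = 4.579 kPa

Δp ≈ 4.58 kPa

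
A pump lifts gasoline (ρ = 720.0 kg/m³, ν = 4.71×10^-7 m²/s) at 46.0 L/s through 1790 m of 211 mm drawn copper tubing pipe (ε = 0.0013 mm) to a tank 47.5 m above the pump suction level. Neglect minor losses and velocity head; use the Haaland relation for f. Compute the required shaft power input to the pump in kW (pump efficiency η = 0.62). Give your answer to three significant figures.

P_shaft ≈ 29.9 kW

V = 4Q/(πD²) = 1.316 m/s; Re = 5.89×10^5; ε/D = 6.16×10^-6; f = 0.01276
h_f = f(L/D)V²/2g = 9.551 m
Total head H = z + h_f = 47.5 + 9.551 = 57.05 m
P_hyd = ρgQH = 720.0·9.81·0.0460·57.05 = 18.54 kW
P_shaft = P_hyd/η = 18.54/0.62 = 29.90 kW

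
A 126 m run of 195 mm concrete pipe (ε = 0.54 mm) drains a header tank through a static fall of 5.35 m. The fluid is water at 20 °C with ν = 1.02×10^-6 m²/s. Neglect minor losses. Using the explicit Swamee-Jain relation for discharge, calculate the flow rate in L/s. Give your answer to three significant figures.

Q ≈ 74.8 L/s

Swamee-Jain (Type II): Q = -0.965·√(gD⁵h_f/L)·ln[ε/(3.7D) + √(3.17ν²L/(gD³h_f))]
√(gD⁵h_f/L) = √(9.81·0.195⁵·5.35/126) = 0.01084
ε/(3.7D) = 7.48×10^-4; √(3.17ν²L/(gD³h_f)) = 3.27×10^-5
Q = -0.965·0.01084·ln(7.811×10^-4) = 0.07482 m³/s
Check: V = 2.51 m/s, Re = 4.79×10^5, f = 0.02600, h_f = 5.37 m ≈ 5.35 m ✓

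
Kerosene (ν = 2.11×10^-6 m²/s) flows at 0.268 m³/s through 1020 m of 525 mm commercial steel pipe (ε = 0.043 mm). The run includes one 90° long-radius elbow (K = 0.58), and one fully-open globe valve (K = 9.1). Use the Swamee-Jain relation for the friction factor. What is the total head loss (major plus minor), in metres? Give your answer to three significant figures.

H_L ≈ 3.06 m

V = 4Q/(πD²) = 1.238 m/s; V²/2g = 0.07812 m
Re = 3.08×10^5, ε/D = 8.19×10^-5 → f = 0.01520 (Swamee-Jain)
Major: h_f = f(L/D)·V²/2g = 0.01520·1943·0.07812 = 2.307 m
Minor: ΣK = 9.68; h_m = ΣK·V²/2g = 0.7562 m
Total H_L = 2.307 + 0.7562 = 3.064 m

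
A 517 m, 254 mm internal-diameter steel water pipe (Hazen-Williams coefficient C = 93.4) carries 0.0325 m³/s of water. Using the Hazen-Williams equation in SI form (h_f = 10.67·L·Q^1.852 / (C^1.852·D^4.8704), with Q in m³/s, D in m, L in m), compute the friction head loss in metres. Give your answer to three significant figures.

h_f = 10.67·517·0.0325^1.852 / (93.4^1.852·0.254^4.8704) = 1.719 m

h_f ≈ 1.72 m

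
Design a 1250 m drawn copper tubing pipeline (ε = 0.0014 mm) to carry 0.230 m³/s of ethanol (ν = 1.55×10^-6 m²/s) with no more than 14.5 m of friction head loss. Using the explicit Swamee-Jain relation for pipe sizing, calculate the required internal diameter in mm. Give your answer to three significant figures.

D ≈ 350 mm

Swamee-Jain (Type III): D = 0.66·[ε^1.25·(LQ²/(gh_f))^4.75 + ν·Q^9.4·(L/(gh_f))^5.2]^0.04
LQ²/(gh_f) = 0.4649; L/(gh_f) = 8.788
Term 1 = ε^1.25·(…)^4.75 = 1.27×10^-9; Term 2 = ν·Q^9.4·(…)^5.2 = 1.26×10^-7
D = 0.66·(1.27×10^-9 + 1.26×10^-7)^0.04 = 0.3497 m = 350 mm
Check: V = 2.39 m/s, Re = 5.40×10^5, f = 0.01298, h_f = 13.6 m ≈ 14.5 m ✓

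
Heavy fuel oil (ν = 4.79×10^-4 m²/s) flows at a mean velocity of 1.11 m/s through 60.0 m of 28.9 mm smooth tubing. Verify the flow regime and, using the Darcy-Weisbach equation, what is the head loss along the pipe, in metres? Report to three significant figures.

h_f ≈ 125 m

Re = VD/ν = 1.11·0.02890/4.79×10^-4 = 67.0 → laminar (Re < 2300)
f = 64/Re = 0.9556
h_f = f(L/D)V²/(2g) = 0.9556·(60.0/0.02890)·1.11²/(2·9.81) = 124.6 m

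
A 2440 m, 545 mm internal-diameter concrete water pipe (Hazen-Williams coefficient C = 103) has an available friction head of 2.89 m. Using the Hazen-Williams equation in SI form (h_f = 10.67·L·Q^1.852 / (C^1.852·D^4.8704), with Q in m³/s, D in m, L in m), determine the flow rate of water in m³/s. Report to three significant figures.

Q ≈ 0.153 m³/s

Rearranging: Q = [h_f·C^1.852·D^4.8704 / (10.67·L)]^(1/1.852)
Q = [2.89·103^1.852·0.545^4.8704 / (10.67·2440)]^0.540 = 0.1529 m³/s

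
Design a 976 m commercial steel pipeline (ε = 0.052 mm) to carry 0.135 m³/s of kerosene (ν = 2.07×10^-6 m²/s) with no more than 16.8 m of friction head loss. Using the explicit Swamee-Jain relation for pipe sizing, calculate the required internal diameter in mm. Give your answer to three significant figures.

Swamee-Jain (Type III): D = 0.66·[ε^1.25·(LQ²/(gh_f))^4.75 + ν·Q^9.4·(L/(gh_f))^5.2]^0.04
LQ²/(gh_f) = 0.1079; L/(gh_f) = 5.922
Term 1 = ε^1.25·(…)^4.75 = 1.13×10^-10; Term 2 = ν·Q^9.4·(…)^5.2 = 1.44×10^-10
D = 0.66·(1.13×10^-10 + 1.44×10^-10)^0.04 = 0.2728 m = 273 mm
Check: V = 2.31 m/s, Re = 3.04×10^5, f = 0.01621, h_f = 15.8 m ≈ 16.8 m ✓

D ≈ 273 mm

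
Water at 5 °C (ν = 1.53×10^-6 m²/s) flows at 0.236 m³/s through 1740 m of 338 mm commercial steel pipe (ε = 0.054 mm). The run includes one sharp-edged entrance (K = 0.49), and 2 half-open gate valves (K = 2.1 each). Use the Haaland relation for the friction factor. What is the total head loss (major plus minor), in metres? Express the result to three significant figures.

V = 4Q/(πD²) = 2.630 m/s; V²/2g = 0.3526 m
Re = 5.81×10^5, ε/D = 1.60×10^-4 → f = 0.01470 (Haaland)
Major: h_f = f(L/D)·V²/2g = 0.01470·5148·0.3526 = 26.68 m
Minor: ΣK = 4.69; h_m = ΣK·V²/2g = 1.654 m
Total H_L = 26.68 + 1.654 = 28.34 m

H_L ≈ 28.3 m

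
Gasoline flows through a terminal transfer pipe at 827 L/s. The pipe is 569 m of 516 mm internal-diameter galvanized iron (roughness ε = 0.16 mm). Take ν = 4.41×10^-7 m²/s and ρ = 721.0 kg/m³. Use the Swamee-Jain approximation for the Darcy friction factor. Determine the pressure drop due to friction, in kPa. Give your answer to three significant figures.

Δp ≈ 94.9 kPa

V = 4Q/(πD²) = 4·0.827/(π·0.516²) = 3.955 m/s
Re = VD/ν = 3.955·0.516/4.41×10^-7 = 4.63×10^6 → turbulent
ε/D = 0.16/516 = 3.10×10^-4
Swamee-Jain: f = 0.01526
h_f = f(L/D)V²/(2g) = 0.01526·(569/0.516)·3.955²/(2·9.81) = 13.41 m
Δp = ρg·h_f = 721.0·9.81·13.41 = 94.86 kPa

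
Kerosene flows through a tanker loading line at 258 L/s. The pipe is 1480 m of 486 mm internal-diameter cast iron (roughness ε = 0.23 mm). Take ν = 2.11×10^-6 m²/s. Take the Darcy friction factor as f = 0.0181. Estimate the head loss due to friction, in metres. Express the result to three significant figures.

h_f ≈ 5.43 m

V = 4Q/(πD²) = 4·0.258/(π·0.486²) = 1.391 m/s
h_f = f(L/D)V²/(2g) = 0.01810·(1480/0.486)·1.391²/(2·9.81) = 5.434 m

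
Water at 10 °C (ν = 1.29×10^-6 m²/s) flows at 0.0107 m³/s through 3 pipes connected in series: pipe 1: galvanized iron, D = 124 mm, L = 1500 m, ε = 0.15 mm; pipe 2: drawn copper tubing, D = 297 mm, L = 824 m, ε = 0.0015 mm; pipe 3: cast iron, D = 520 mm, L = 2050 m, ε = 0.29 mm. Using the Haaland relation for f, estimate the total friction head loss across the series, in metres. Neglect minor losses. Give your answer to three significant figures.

H ≈ 11.2 m

Pipe 1: V = 0.8860 m/s, Re = 8.52×10^4, ε/D = 0.00121, f = 0.02298, h_1 = f(L/D)V²/2g = 11.12 m
Pipe 2: V = 0.1544 m/s, Re = 3.56×10^4, ε/D = 5.05×10^-6, f = 0.02241, h_2 = f(L/D)V²/2g = 0.07558 m
Pipe 3: V = 0.05038 m/s, Re = 2.03×10^4, ε/D = 5.58×10^-4, f = 0.02668, h_3 = f(L/D)V²/2g = 0.01361 m
Series → Q common, losses add: H = Σh = 11.21 m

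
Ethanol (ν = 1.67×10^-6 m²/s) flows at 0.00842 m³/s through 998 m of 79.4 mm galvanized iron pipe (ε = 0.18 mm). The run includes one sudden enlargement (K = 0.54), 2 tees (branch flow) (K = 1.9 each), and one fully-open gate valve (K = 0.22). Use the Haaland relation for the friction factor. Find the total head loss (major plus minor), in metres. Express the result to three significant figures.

H_L ≈ 48.8 m

V = 4Q/(πD²) = 1.701 m/s; V²/2g = 0.1474 m
Re = 8.09×10^4, ε/D = 0.00227 → f = 0.02597 (Haaland)
Major: h_f = f(L/D)·V²/2g = 0.02597·12569·0.1474 = 48.11 m
Minor: ΣK = 4.56; h_m = ΣK·V²/2g = 0.6721 m
Total H_L = 48.11 + 0.6721 = 48.78 m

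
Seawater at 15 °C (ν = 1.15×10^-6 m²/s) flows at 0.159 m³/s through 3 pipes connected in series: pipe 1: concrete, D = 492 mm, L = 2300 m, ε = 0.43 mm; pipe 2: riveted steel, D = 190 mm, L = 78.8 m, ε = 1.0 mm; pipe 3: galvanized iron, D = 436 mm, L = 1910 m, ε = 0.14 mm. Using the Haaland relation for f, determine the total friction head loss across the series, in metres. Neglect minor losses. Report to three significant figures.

H ≈ 28.1 m

Pipe 1: V = 0.8363 m/s, Re = 3.58×10^5, ε/D = 8.74×10^-4, f = 0.01983, h_1 = f(L/D)V²/2g = 3.305 m
Pipe 2: V = 5.608 m/s, Re = 9.27×10^5, ε/D = 0.00526, f = 0.03100, h_2 = f(L/D)V²/2g = 20.61 m
Pipe 3: V = 1.065 m/s, Re = 4.04×10^5, ε/D = 3.21×10^-4, f = 0.01656, h_3 = f(L/D)V²/2g = 4.192 m
Series → Q common, losses add: H = Σh = 28.10 m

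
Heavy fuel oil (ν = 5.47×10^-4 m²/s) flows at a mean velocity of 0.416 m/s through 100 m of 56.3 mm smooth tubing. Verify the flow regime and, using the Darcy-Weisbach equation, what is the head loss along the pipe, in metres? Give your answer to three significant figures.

h_f ≈ 23.4 m

Re = VD/ν = 0.416·0.05630/5.47×10^-4 = 42.8 → laminar (Re < 2300)
f = 64/Re = 1.495
h_f = f(L/D)V²/(2g) = 1.495·(100/0.05630)·0.416²/(2·9.81) = 23.42 m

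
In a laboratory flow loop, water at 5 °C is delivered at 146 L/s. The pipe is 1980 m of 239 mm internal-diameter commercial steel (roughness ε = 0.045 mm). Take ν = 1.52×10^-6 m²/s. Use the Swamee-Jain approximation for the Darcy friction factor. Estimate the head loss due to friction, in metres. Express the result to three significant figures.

V = 4Q/(πD²) = 4·0.146/(π·0.239²) = 3.254 m/s
Re = VD/ν = 3.254·0.239/1.52×10^-6 = 5.12×10^5 → turbulent
ε/D = 0.045/239 = 1.88×10^-4
Swamee-Jain: f = 0.01537
h_f = f(L/D)V²/(2g) = 0.01537·(1980/0.239)·3.254²/(2·9.81) = 68.73 m

h_f ≈ 68.7 m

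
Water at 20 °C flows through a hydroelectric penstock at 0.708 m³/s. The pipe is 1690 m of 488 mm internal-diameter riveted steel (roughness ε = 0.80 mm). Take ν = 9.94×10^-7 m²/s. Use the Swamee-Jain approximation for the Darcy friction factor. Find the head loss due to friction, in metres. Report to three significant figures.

h_f ≈ 56.6 m

V = 4Q/(πD²) = 4·0.708/(π·0.488²) = 3.785 m/s
Re = VD/ν = 3.785·0.488/9.94×10^-7 = 1.86×10^6 → turbulent
ε/D = 0.80/488 = 0.00164
Swamee-Jain: f = 0.02240
h_f = f(L/D)V²/(2g) = 0.02240·(1690/0.488)·3.785²/(2·9.81) = 56.65 m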